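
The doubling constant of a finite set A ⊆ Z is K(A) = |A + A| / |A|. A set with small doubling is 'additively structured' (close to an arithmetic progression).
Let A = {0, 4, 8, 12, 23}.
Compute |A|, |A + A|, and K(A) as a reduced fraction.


|A| = 5.
Compute A + A by enumerating all 25 pairs.
A + A = {0, 4, 8, 12, 16, 20, 23, 24, 27, 31, 35, 46}, so |A + A| = 12.
K = |A + A| / |A| = 12/5 (already in lowest terms) ≈ 2.4000.
Reference: AP of size 5 gives K = 9/5 ≈ 1.8000; a fully generic set of size 5 gives K ≈ 3.0000.

|A| = 5, |A + A| = 12, K = 12/5.


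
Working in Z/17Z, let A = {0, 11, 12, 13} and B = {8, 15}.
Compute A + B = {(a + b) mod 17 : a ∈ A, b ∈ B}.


Work in Z/17Z: reduce every sum a + b modulo 17.
Enumerate all 8 pairs:
a = 0: 0+8=8, 0+15=15
a = 11: 11+8=2, 11+15=9
a = 12: 12+8=3, 12+15=10
a = 13: 13+8=4, 13+15=11
Distinct residues collected: {2, 3, 4, 8, 9, 10, 11, 15}
|A + B| = 8 (out of 17 total residues).

A + B = {2, 3, 4, 8, 9, 10, 11, 15}


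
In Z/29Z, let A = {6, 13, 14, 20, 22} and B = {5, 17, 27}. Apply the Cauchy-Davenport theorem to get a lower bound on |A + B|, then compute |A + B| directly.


Cauchy-Davenport: |A + B| ≥ min(p, |A| + |B| - 1) for A, B nonempty in Z/pZ.
|A| = 5, |B| = 3, p = 29.
CD lower bound = min(29, 5 + 3 - 1) = min(29, 7) = 7.
Compute A + B mod 29 directly:
a = 6: 6+5=11, 6+17=23, 6+27=4
a = 13: 13+5=18, 13+17=1, 13+27=11
a = 14: 14+5=19, 14+17=2, 14+27=12
a = 20: 20+5=25, 20+17=8, 20+27=18
a = 22: 22+5=27, 22+17=10, 22+27=20
A + B = {1, 2, 4, 8, 10, 11, 12, 18, 19, 20, 23, 25, 27}, so |A + B| = 13.
Verify: 13 ≥ 7? Yes ✓.

CD lower bound = 7, actual |A + B| = 13.


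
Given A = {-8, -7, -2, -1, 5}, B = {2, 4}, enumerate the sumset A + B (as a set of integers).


A + B = {a + b : a ∈ A, b ∈ B}.
Enumerate all |A|·|B| = 5·2 = 10 pairs (a, b) and collect distinct sums.
a = -8: -8+2=-6, -8+4=-4
a = -7: -7+2=-5, -7+4=-3
a = -2: -2+2=0, -2+4=2
a = -1: -1+2=1, -1+4=3
a = 5: 5+2=7, 5+4=9
Collecting distinct sums: A + B = {-6, -5, -4, -3, 0, 1, 2, 3, 7, 9}
|A + B| = 10

A + B = {-6, -5, -4, -3, 0, 1, 2, 3, 7, 9}


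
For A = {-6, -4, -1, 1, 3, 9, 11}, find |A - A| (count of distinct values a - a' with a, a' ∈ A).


A - A = {a - a' : a, a' ∈ A}; |A| = 7.
Bounds: 2|A|-1 ≤ |A - A| ≤ |A|² - |A| + 1, i.e. 13 ≤ |A - A| ≤ 43.
Note: 0 ∈ A - A always (from a - a). The set is symmetric: if d ∈ A - A then -d ∈ A - A.
Enumerate nonzero differences d = a - a' with a > a' (then include -d):
Positive differences: {2, 3, 4, 5, 6, 7, 8, 9, 10, 12, 13, 15, 17}
Full difference set: {0} ∪ (positive diffs) ∪ (negative diffs).
|A - A| = 1 + 2·13 = 27 (matches direct enumeration: 27).

|A - A| = 27


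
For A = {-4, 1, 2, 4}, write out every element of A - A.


A - A = {a - a' : a, a' ∈ A}.
Compute a - a' for each ordered pair (a, a'):
a = -4: -4--4=0, -4-1=-5, -4-2=-6, -4-4=-8
a = 1: 1--4=5, 1-1=0, 1-2=-1, 1-4=-3
a = 2: 2--4=6, 2-1=1, 2-2=0, 2-4=-2
a = 4: 4--4=8, 4-1=3, 4-2=2, 4-4=0
Collecting distinct values (and noting 0 appears from a-a):
A - A = {-8, -6, -5, -3, -2, -1, 0, 1, 2, 3, 5, 6, 8}
|A - A| = 13

A - A = {-8, -6, -5, -3, -2, -1, 0, 1, 2, 3, 5, 6, 8}


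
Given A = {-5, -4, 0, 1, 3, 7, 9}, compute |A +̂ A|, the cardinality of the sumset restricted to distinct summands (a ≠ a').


Restricted sumset: A +̂ A = {a + a' : a ∈ A, a' ∈ A, a ≠ a'}.
Equivalently, take A + A and drop any sum 2a that is achievable ONLY as a + a for a ∈ A (i.e. sums representable only with equal summands).
Enumerate pairs (a, a') with a < a' (symmetric, so each unordered pair gives one sum; this covers all a ≠ a'):
  -5 + -4 = -9
  -5 + 0 = -5
  -5 + 1 = -4
  -5 + 3 = -2
  -5 + 7 = 2
  -5 + 9 = 4
  -4 + 0 = -4
  -4 + 1 = -3
  -4 + 3 = -1
  -4 + 7 = 3
  -4 + 9 = 5
  0 + 1 = 1
  0 + 3 = 3
  0 + 7 = 7
  0 + 9 = 9
  1 + 3 = 4
  1 + 7 = 8
  1 + 9 = 10
  3 + 7 = 10
  3 + 9 = 12
  7 + 9 = 16
Collected distinct sums: {-9, -5, -4, -3, -2, -1, 1, 2, 3, 4, 5, 7, 8, 9, 10, 12, 16}
|A +̂ A| = 17
(Reference bound: |A +̂ A| ≥ 2|A| - 3 for |A| ≥ 2, with |A| = 7 giving ≥ 11.)

|A +̂ A| = 17


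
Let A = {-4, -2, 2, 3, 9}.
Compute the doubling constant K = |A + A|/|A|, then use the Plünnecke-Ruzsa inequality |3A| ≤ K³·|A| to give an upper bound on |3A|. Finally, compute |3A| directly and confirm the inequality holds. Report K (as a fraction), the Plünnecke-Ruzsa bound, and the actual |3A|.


|A| = 5.
Step 1: Compute A + A by enumerating all 25 pairs.
A + A = {-8, -6, -4, -2, -1, 0, 1, 4, 5, 6, 7, 11, 12, 18}, so |A + A| = 14.
Step 2: Doubling constant K = |A + A|/|A| = 14/5 = 14/5 ≈ 2.8000.
Step 3: Plünnecke-Ruzsa gives |3A| ≤ K³·|A| = (2.8000)³ · 5 ≈ 109.7600.
Step 4: Compute 3A = A + A + A directly by enumerating all triples (a,b,c) ∈ A³; |3A| = 27.
Step 5: Check 27 ≤ 109.7600? Yes ✓.

K = 14/5, Plünnecke-Ruzsa bound K³|A| ≈ 109.7600, |3A| = 27, inequality holds.


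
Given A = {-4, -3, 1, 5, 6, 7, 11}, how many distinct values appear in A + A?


A + A = {a + a' : a, a' ∈ A}; |A| = 7.
General bounds: 2|A| - 1 ≤ |A + A| ≤ |A|(|A|+1)/2, i.e. 13 ≤ |A + A| ≤ 28.
Lower bound 2|A|-1 is attained iff A is an arithmetic progression.
Enumerate sums a + a' for a ≤ a' (symmetric, so this suffices):
a = -4: -4+-4=-8, -4+-3=-7, -4+1=-3, -4+5=1, -4+6=2, -4+7=3, -4+11=7
a = -3: -3+-3=-6, -3+1=-2, -3+5=2, -3+6=3, -3+7=4, -3+11=8
a = 1: 1+1=2, 1+5=6, 1+6=7, 1+7=8, 1+11=12
a = 5: 5+5=10, 5+6=11, 5+7=12, 5+11=16
a = 6: 6+6=12, 6+7=13, 6+11=17
a = 7: 7+7=14, 7+11=18
a = 11: 11+11=22
Distinct sums: {-8, -7, -6, -3, -2, 1, 2, 3, 4, 6, 7, 8, 10, 11, 12, 13, 14, 16, 17, 18, 22}
|A + A| = 21

|A + A| = 21


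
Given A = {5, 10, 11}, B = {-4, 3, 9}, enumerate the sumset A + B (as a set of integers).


A + B = {a + b : a ∈ A, b ∈ B}.
Enumerate all |A|·|B| = 3·3 = 9 pairs (a, b) and collect distinct sums.
a = 5: 5+-4=1, 5+3=8, 5+9=14
a = 10: 10+-4=6, 10+3=13, 10+9=19
a = 11: 11+-4=7, 11+3=14, 11+9=20
Collecting distinct sums: A + B = {1, 6, 7, 8, 13, 14, 19, 20}
|A + B| = 8

A + B = {1, 6, 7, 8, 13, 14, 19, 20}


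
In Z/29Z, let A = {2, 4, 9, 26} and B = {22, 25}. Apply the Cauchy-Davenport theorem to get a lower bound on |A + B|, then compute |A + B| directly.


Cauchy-Davenport: |A + B| ≥ min(p, |A| + |B| - 1) for A, B nonempty in Z/pZ.
|A| = 4, |B| = 2, p = 29.
CD lower bound = min(29, 4 + 2 - 1) = min(29, 5) = 5.
Compute A + B mod 29 directly:
a = 2: 2+22=24, 2+25=27
a = 4: 4+22=26, 4+25=0
a = 9: 9+22=2, 9+25=5
a = 26: 26+22=19, 26+25=22
A + B = {0, 2, 5, 19, 22, 24, 26, 27}, so |A + B| = 8.
Verify: 8 ≥ 5? Yes ✓.

CD lower bound = 5, actual |A + B| = 8.


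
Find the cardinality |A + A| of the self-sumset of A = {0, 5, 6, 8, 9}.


A + A = {a + a' : a, a' ∈ A}; |A| = 5.
General bounds: 2|A| - 1 ≤ |A + A| ≤ |A|(|A|+1)/2, i.e. 9 ≤ |A + A| ≤ 15.
Lower bound 2|A|-1 is attained iff A is an arithmetic progression.
Enumerate sums a + a' for a ≤ a' (symmetric, so this suffices):
a = 0: 0+0=0, 0+5=5, 0+6=6, 0+8=8, 0+9=9
a = 5: 5+5=10, 5+6=11, 5+8=13, 5+9=14
a = 6: 6+6=12, 6+8=14, 6+9=15
a = 8: 8+8=16, 8+9=17
a = 9: 9+9=18
Distinct sums: {0, 5, 6, 8, 9, 10, 11, 12, 13, 14, 15, 16, 17, 18}
|A + A| = 14

|A + A| = 14


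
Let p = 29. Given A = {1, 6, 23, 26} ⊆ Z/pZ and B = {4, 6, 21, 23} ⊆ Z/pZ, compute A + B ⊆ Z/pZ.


Work in Z/29Z: reduce every sum a + b modulo 29.
Enumerate all 16 pairs:
a = 1: 1+4=5, 1+6=7, 1+21=22, 1+23=24
a = 6: 6+4=10, 6+6=12, 6+21=27, 6+23=0
a = 23: 23+4=27, 23+6=0, 23+21=15, 23+23=17
a = 26: 26+4=1, 26+6=3, 26+21=18, 26+23=20
Distinct residues collected: {0, 1, 3, 5, 7, 10, 12, 15, 17, 18, 20, 22, 24, 27}
|A + B| = 14 (out of 29 total residues).

A + B = {0, 1, 3, 5, 7, 10, 12, 15, 17, 18, 20, 22, 24, 27}


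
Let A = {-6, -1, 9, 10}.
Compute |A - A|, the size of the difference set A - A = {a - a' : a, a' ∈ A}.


A - A = {a - a' : a, a' ∈ A}; |A| = 4.
Bounds: 2|A|-1 ≤ |A - A| ≤ |A|² - |A| + 1, i.e. 7 ≤ |A - A| ≤ 13.
Note: 0 ∈ A - A always (from a - a). The set is symmetric: if d ∈ A - A then -d ∈ A - A.
Enumerate nonzero differences d = a - a' with a > a' (then include -d):
Positive differences: {1, 5, 10, 11, 15, 16}
Full difference set: {0} ∪ (positive diffs) ∪ (negative diffs).
|A - A| = 1 + 2·6 = 13 (matches direct enumeration: 13).

|A - A| = 13


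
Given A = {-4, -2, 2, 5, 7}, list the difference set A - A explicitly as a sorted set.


A - A = {a - a' : a, a' ∈ A}.
Compute a - a' for each ordered pair (a, a'):
a = -4: -4--4=0, -4--2=-2, -4-2=-6, -4-5=-9, -4-7=-11
a = -2: -2--4=2, -2--2=0, -2-2=-4, -2-5=-7, -2-7=-9
a = 2: 2--4=6, 2--2=4, 2-2=0, 2-5=-3, 2-7=-5
a = 5: 5--4=9, 5--2=7, 5-2=3, 5-5=0, 5-7=-2
a = 7: 7--4=11, 7--2=9, 7-2=5, 7-5=2, 7-7=0
Collecting distinct values (and noting 0 appears from a-a):
A - A = {-11, -9, -7, -6, -5, -4, -3, -2, 0, 2, 3, 4, 5, 6, 7, 9, 11}
|A - A| = 17

A - A = {-11, -9, -7, -6, -5, -4, -3, -2, 0, 2, 3, 4, 5, 6, 7, 9, 11}


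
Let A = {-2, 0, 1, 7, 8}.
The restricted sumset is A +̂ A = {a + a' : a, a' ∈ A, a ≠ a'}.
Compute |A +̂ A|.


Restricted sumset: A +̂ A = {a + a' : a ∈ A, a' ∈ A, a ≠ a'}.
Equivalently, take A + A and drop any sum 2a that is achievable ONLY as a + a for a ∈ A (i.e. sums representable only with equal summands).
Enumerate pairs (a, a') with a < a' (symmetric, so each unordered pair gives one sum; this covers all a ≠ a'):
  -2 + 0 = -2
  -2 + 1 = -1
  -2 + 7 = 5
  -2 + 8 = 6
  0 + 1 = 1
  0 + 7 = 7
  0 + 8 = 8
  1 + 7 = 8
  1 + 8 = 9
  7 + 8 = 15
Collected distinct sums: {-2, -1, 1, 5, 6, 7, 8, 9, 15}
|A +̂ A| = 9
(Reference bound: |A +̂ A| ≥ 2|A| - 3 for |A| ≥ 2, with |A| = 5 giving ≥ 7.)

|A +̂ A| = 9


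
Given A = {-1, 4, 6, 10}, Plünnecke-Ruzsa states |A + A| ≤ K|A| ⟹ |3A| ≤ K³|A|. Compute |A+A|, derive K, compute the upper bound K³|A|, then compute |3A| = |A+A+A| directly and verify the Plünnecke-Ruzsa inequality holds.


|A| = 4.
Step 1: Compute A + A by enumerating all 16 pairs.
A + A = {-2, 3, 5, 8, 9, 10, 12, 14, 16, 20}, so |A + A| = 10.
Step 2: Doubling constant K = |A + A|/|A| = 10/4 = 10/4 ≈ 2.5000.
Step 3: Plünnecke-Ruzsa gives |3A| ≤ K³·|A| = (2.5000)³ · 4 ≈ 62.5000.
Step 4: Compute 3A = A + A + A directly by enumerating all triples (a,b,c) ∈ A³; |3A| = 19.
Step 5: Check 19 ≤ 62.5000? Yes ✓.

K = 10/4, Plünnecke-Ruzsa bound K³|A| ≈ 62.5000, |3A| = 19, inequality holds.


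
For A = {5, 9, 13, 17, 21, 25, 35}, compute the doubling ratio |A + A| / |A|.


|A| = 7.
Compute A + A by enumerating all 49 pairs.
A + A = {10, 14, 18, 22, 26, 30, 34, 38, 40, 42, 44, 46, 48, 50, 52, 56, 60, 70}, so |A + A| = 18.
K = |A + A| / |A| = 18/7 (already in lowest terms) ≈ 2.5714.
Reference: AP of size 7 gives K = 13/7 ≈ 1.8571; a fully generic set of size 7 gives K ≈ 4.0000.

|A| = 7, |A + A| = 18, K = 18/7.


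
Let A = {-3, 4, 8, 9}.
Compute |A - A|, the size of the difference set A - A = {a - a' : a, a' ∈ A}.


A - A = {a - a' : a, a' ∈ A}; |A| = 4.
Bounds: 2|A|-1 ≤ |A - A| ≤ |A|² - |A| + 1, i.e. 7 ≤ |A - A| ≤ 13.
Note: 0 ∈ A - A always (from a - a). The set is symmetric: if d ∈ A - A then -d ∈ A - A.
Enumerate nonzero differences d = a - a' with a > a' (then include -d):
Positive differences: {1, 4, 5, 7, 11, 12}
Full difference set: {0} ∪ (positive diffs) ∪ (negative diffs).
|A - A| = 1 + 2·6 = 13 (matches direct enumeration: 13).

|A - A| = 13


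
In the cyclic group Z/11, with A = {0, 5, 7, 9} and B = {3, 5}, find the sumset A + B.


Work in Z/11Z: reduce every sum a + b modulo 11.
Enumerate all 8 pairs:
a = 0: 0+3=3, 0+5=5
a = 5: 5+3=8, 5+5=10
a = 7: 7+3=10, 7+5=1
a = 9: 9+3=1, 9+5=3
Distinct residues collected: {1, 3, 5, 8, 10}
|A + B| = 5 (out of 11 total residues).

A + B = {1, 3, 5, 8, 10}


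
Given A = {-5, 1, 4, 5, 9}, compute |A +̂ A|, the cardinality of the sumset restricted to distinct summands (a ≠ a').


Restricted sumset: A +̂ A = {a + a' : a ∈ A, a' ∈ A, a ≠ a'}.
Equivalently, take A + A and drop any sum 2a that is achievable ONLY as a + a for a ∈ A (i.e. sums representable only with equal summands).
Enumerate pairs (a, a') with a < a' (symmetric, so each unordered pair gives one sum; this covers all a ≠ a'):
  -5 + 1 = -4
  -5 + 4 = -1
  -5 + 5 = 0
  -5 + 9 = 4
  1 + 4 = 5
  1 + 5 = 6
  1 + 9 = 10
  4 + 5 = 9
  4 + 9 = 13
  5 + 9 = 14
Collected distinct sums: {-4, -1, 0, 4, 5, 6, 9, 10, 13, 14}
|A +̂ A| = 10
(Reference bound: |A +̂ A| ≥ 2|A| - 3 for |A| ≥ 2, with |A| = 5 giving ≥ 7.)

|A +̂ A| = 10


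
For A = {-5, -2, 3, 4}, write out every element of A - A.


A - A = {a - a' : a, a' ∈ A}.
Compute a - a' for each ordered pair (a, a'):
a = -5: -5--5=0, -5--2=-3, -5-3=-8, -5-4=-9
a = -2: -2--5=3, -2--2=0, -2-3=-5, -2-4=-6
a = 3: 3--5=8, 3--2=5, 3-3=0, 3-4=-1
a = 4: 4--5=9, 4--2=6, 4-3=1, 4-4=0
Collecting distinct values (and noting 0 appears from a-a):
A - A = {-9, -8, -6, -5, -3, -1, 0, 1, 3, 5, 6, 8, 9}
|A - A| = 13

A - A = {-9, -8, -6, -5, -3, -1, 0, 1, 3, 5, 6, 8, 9}


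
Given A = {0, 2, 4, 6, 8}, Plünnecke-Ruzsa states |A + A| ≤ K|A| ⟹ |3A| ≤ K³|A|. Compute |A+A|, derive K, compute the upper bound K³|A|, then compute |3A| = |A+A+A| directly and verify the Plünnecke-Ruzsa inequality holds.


|A| = 5.
Step 1: Compute A + A by enumerating all 25 pairs.
A + A = {0, 2, 4, 6, 8, 10, 12, 14, 16}, so |A + A| = 9.
Step 2: Doubling constant K = |A + A|/|A| = 9/5 = 9/5 ≈ 1.8000.
Step 3: Plünnecke-Ruzsa gives |3A| ≤ K³·|A| = (1.8000)³ · 5 ≈ 29.1600.
Step 4: Compute 3A = A + A + A directly by enumerating all triples (a,b,c) ∈ A³; |3A| = 13.
Step 5: Check 13 ≤ 29.1600? Yes ✓.

K = 9/5, Plünnecke-Ruzsa bound K³|A| ≈ 29.1600, |3A| = 13, inequality holds.


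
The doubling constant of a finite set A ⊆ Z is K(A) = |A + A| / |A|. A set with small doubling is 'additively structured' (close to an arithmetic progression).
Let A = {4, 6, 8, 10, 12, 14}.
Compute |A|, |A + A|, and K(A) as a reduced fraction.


|A| = 6.
Compute A + A by enumerating all 36 pairs.
A + A = {8, 10, 12, 14, 16, 18, 20, 22, 24, 26, 28}, so |A + A| = 11.
K = |A + A| / |A| = 11/6 (already in lowest terms) ≈ 1.8333.
Reference: AP of size 6 gives K = 11/6 ≈ 1.8333; a fully generic set of size 6 gives K ≈ 3.5000.

|A| = 6, |A + A| = 11, K = 11/6.


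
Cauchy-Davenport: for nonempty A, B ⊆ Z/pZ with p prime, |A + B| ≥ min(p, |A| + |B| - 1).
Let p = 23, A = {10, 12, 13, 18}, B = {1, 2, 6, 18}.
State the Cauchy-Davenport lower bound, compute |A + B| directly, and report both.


Cauchy-Davenport: |A + B| ≥ min(p, |A| + |B| - 1) for A, B nonempty in Z/pZ.
|A| = 4, |B| = 4, p = 23.
CD lower bound = min(23, 4 + 4 - 1) = min(23, 7) = 7.
Compute A + B mod 23 directly:
a = 10: 10+1=11, 10+2=12, 10+6=16, 10+18=5
a = 12: 12+1=13, 12+2=14, 12+6=18, 12+18=7
a = 13: 13+1=14, 13+2=15, 13+6=19, 13+18=8
a = 18: 18+1=19, 18+2=20, 18+6=1, 18+18=13
A + B = {1, 5, 7, 8, 11, 12, 13, 14, 15, 16, 18, 19, 20}, so |A + B| = 13.
Verify: 13 ≥ 7? Yes ✓.

CD lower bound = 7, actual |A + B| = 13.


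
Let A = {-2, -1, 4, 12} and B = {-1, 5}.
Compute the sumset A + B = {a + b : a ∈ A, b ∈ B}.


A + B = {a + b : a ∈ A, b ∈ B}.
Enumerate all |A|·|B| = 4·2 = 8 pairs (a, b) and collect distinct sums.
a = -2: -2+-1=-3, -2+5=3
a = -1: -1+-1=-2, -1+5=4
a = 4: 4+-1=3, 4+5=9
a = 12: 12+-1=11, 12+5=17
Collecting distinct sums: A + B = {-3, -2, 3, 4, 9, 11, 17}
|A + B| = 7

A + B = {-3, -2, 3, 4, 9, 11, 17}


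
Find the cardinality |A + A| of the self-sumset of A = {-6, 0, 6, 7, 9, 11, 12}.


A + A = {a + a' : a, a' ∈ A}; |A| = 7.
General bounds: 2|A| - 1 ≤ |A + A| ≤ |A|(|A|+1)/2, i.e. 13 ≤ |A + A| ≤ 28.
Lower bound 2|A|-1 is attained iff A is an arithmetic progression.
Enumerate sums a + a' for a ≤ a' (symmetric, so this suffices):
a = -6: -6+-6=-12, -6+0=-6, -6+6=0, -6+7=1, -6+9=3, -6+11=5, -6+12=6
a = 0: 0+0=0, 0+6=6, 0+7=7, 0+9=9, 0+11=11, 0+12=12
a = 6: 6+6=12, 6+7=13, 6+9=15, 6+11=17, 6+12=18
a = 7: 7+7=14, 7+9=16, 7+11=18, 7+12=19
a = 9: 9+9=18, 9+11=20, 9+12=21
a = 11: 11+11=22, 11+12=23
a = 12: 12+12=24
Distinct sums: {-12, -6, 0, 1, 3, 5, 6, 7, 9, 11, 12, 13, 14, 15, 16, 17, 18, 19, 20, 21, 22, 23, 24}
|A + A| = 23

|A + A| = 23


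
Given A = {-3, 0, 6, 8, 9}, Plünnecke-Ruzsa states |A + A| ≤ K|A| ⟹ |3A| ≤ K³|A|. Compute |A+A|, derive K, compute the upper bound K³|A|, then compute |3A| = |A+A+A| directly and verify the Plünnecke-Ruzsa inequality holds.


|A| = 5.
Step 1: Compute A + A by enumerating all 25 pairs.
A + A = {-6, -3, 0, 3, 5, 6, 8, 9, 12, 14, 15, 16, 17, 18}, so |A + A| = 14.
Step 2: Doubling constant K = |A + A|/|A| = 14/5 = 14/5 ≈ 2.8000.
Step 3: Plünnecke-Ruzsa gives |3A| ≤ K³·|A| = (2.8000)³ · 5 ≈ 109.7600.
Step 4: Compute 3A = A + A + A directly by enumerating all triples (a,b,c) ∈ A³; |3A| = 26.
Step 5: Check 26 ≤ 109.7600? Yes ✓.

K = 14/5, Plünnecke-Ruzsa bound K³|A| ≈ 109.7600, |3A| = 26, inequality holds.


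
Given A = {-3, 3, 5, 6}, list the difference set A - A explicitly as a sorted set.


A - A = {a - a' : a, a' ∈ A}.
Compute a - a' for each ordered pair (a, a'):
a = -3: -3--3=0, -3-3=-6, -3-5=-8, -3-6=-9
a = 3: 3--3=6, 3-3=0, 3-5=-2, 3-6=-3
a = 5: 5--3=8, 5-3=2, 5-5=0, 5-6=-1
a = 6: 6--3=9, 6-3=3, 6-5=1, 6-6=0
Collecting distinct values (and noting 0 appears from a-a):
A - A = {-9, -8, -6, -3, -2, -1, 0, 1, 2, 3, 6, 8, 9}
|A - A| = 13

A - A = {-9, -8, -6, -3, -2, -1, 0, 1, 2, 3, 6, 8, 9}


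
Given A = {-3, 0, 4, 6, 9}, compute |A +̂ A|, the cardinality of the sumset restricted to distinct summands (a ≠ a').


Restricted sumset: A +̂ A = {a + a' : a ∈ A, a' ∈ A, a ≠ a'}.
Equivalently, take A + A and drop any sum 2a that is achievable ONLY as a + a for a ∈ A (i.e. sums representable only with equal summands).
Enumerate pairs (a, a') with a < a' (symmetric, so each unordered pair gives one sum; this covers all a ≠ a'):
  -3 + 0 = -3
  -3 + 4 = 1
  -3 + 6 = 3
  -3 + 9 = 6
  0 + 4 = 4
  0 + 6 = 6
  0 + 9 = 9
  4 + 6 = 10
  4 + 9 = 13
  6 + 9 = 15
Collected distinct sums: {-3, 1, 3, 4, 6, 9, 10, 13, 15}
|A +̂ A| = 9
(Reference bound: |A +̂ A| ≥ 2|A| - 3 for |A| ≥ 2, with |A| = 5 giving ≥ 7.)

|A +̂ A| = 9


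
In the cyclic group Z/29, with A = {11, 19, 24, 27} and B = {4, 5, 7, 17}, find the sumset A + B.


Work in Z/29Z: reduce every sum a + b modulo 29.
Enumerate all 16 pairs:
a = 11: 11+4=15, 11+5=16, 11+7=18, 11+17=28
a = 19: 19+4=23, 19+5=24, 19+7=26, 19+17=7
a = 24: 24+4=28, 24+5=0, 24+7=2, 24+17=12
a = 27: 27+4=2, 27+5=3, 27+7=5, 27+17=15
Distinct residues collected: {0, 2, 3, 5, 7, 12, 15, 16, 18, 23, 24, 26, 28}
|A + B| = 13 (out of 29 total residues).

A + B = {0, 2, 3, 5, 7, 12, 15, 16, 18, 23, 24, 26, 28}


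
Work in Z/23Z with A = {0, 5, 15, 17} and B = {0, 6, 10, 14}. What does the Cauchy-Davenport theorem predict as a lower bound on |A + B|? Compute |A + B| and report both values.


Cauchy-Davenport: |A + B| ≥ min(p, |A| + |B| - 1) for A, B nonempty in Z/pZ.
|A| = 4, |B| = 4, p = 23.
CD lower bound = min(23, 4 + 4 - 1) = min(23, 7) = 7.
Compute A + B mod 23 directly:
a = 0: 0+0=0, 0+6=6, 0+10=10, 0+14=14
a = 5: 5+0=5, 5+6=11, 5+10=15, 5+14=19
a = 15: 15+0=15, 15+6=21, 15+10=2, 15+14=6
a = 17: 17+0=17, 17+6=0, 17+10=4, 17+14=8
A + B = {0, 2, 4, 5, 6, 8, 10, 11, 14, 15, 17, 19, 21}, so |A + B| = 13.
Verify: 13 ≥ 7? Yes ✓.

CD lower bound = 7, actual |A + B| = 13.


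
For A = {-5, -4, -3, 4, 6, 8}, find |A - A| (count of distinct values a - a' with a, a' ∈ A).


A - A = {a - a' : a, a' ∈ A}; |A| = 6.
Bounds: 2|A|-1 ≤ |A - A| ≤ |A|² - |A| + 1, i.e. 11 ≤ |A - A| ≤ 31.
Note: 0 ∈ A - A always (from a - a). The set is symmetric: if d ∈ A - A then -d ∈ A - A.
Enumerate nonzero differences d = a - a' with a > a' (then include -d):
Positive differences: {1, 2, 4, 7, 8, 9, 10, 11, 12, 13}
Full difference set: {0} ∪ (positive diffs) ∪ (negative diffs).
|A - A| = 1 + 2·10 = 21 (matches direct enumeration: 21).

|A - A| = 21


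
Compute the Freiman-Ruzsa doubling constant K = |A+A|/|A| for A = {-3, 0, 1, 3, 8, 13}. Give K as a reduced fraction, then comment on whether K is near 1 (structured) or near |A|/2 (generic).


|A| = 6.
Compute A + A by enumerating all 36 pairs.
A + A = {-6, -3, -2, 0, 1, 2, 3, 4, 5, 6, 8, 9, 10, 11, 13, 14, 16, 21, 26}, so |A + A| = 19.
K = |A + A| / |A| = 19/6 (already in lowest terms) ≈ 3.1667.
Reference: AP of size 6 gives K = 11/6 ≈ 1.8333; a fully generic set of size 6 gives K ≈ 3.5000.

|A| = 6, |A + A| = 19, K = 19/6.


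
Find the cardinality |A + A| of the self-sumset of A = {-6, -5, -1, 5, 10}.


A + A = {a + a' : a, a' ∈ A}; |A| = 5.
General bounds: 2|A| - 1 ≤ |A + A| ≤ |A|(|A|+1)/2, i.e. 9 ≤ |A + A| ≤ 15.
Lower bound 2|A|-1 is attained iff A is an arithmetic progression.
Enumerate sums a + a' for a ≤ a' (symmetric, so this suffices):
a = -6: -6+-6=-12, -6+-5=-11, -6+-1=-7, -6+5=-1, -6+10=4
a = -5: -5+-5=-10, -5+-1=-6, -5+5=0, -5+10=5
a = -1: -1+-1=-2, -1+5=4, -1+10=9
a = 5: 5+5=10, 5+10=15
a = 10: 10+10=20
Distinct sums: {-12, -11, -10, -7, -6, -2, -1, 0, 4, 5, 9, 10, 15, 20}
|A + A| = 14

|A + A| = 14


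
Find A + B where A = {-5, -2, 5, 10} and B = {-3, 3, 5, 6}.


A + B = {a + b : a ∈ A, b ∈ B}.
Enumerate all |A|·|B| = 4·4 = 16 pairs (a, b) and collect distinct sums.
a = -5: -5+-3=-8, -5+3=-2, -5+5=0, -5+6=1
a = -2: -2+-3=-5, -2+3=1, -2+5=3, -2+6=4
a = 5: 5+-3=2, 5+3=8, 5+5=10, 5+6=11
a = 10: 10+-3=7, 10+3=13, 10+5=15, 10+6=16
Collecting distinct sums: A + B = {-8, -5, -2, 0, 1, 2, 3, 4, 7, 8, 10, 11, 13, 15, 16}
|A + B| = 15

A + B = {-8, -5, -2, 0, 1, 2, 3, 4, 7, 8, 10, 11, 13, 15, 16}


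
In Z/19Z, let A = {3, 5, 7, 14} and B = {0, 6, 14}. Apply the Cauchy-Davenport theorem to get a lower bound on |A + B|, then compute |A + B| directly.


Cauchy-Davenport: |A + B| ≥ min(p, |A| + |B| - 1) for A, B nonempty in Z/pZ.
|A| = 4, |B| = 3, p = 19.
CD lower bound = min(19, 4 + 3 - 1) = min(19, 6) = 6.
Compute A + B mod 19 directly:
a = 3: 3+0=3, 3+6=9, 3+14=17
a = 5: 5+0=5, 5+6=11, 5+14=0
a = 7: 7+0=7, 7+6=13, 7+14=2
a = 14: 14+0=14, 14+6=1, 14+14=9
A + B = {0, 1, 2, 3, 5, 7, 9, 11, 13, 14, 17}, so |A + B| = 11.
Verify: 11 ≥ 6? Yes ✓.

CD lower bound = 6, actual |A + B| = 11.


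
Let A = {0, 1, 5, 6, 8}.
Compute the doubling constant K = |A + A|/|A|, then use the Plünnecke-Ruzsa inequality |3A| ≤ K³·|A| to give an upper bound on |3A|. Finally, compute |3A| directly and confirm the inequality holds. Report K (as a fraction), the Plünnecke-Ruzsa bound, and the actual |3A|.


|A| = 5.
Step 1: Compute A + A by enumerating all 25 pairs.
A + A = {0, 1, 2, 5, 6, 7, 8, 9, 10, 11, 12, 13, 14, 16}, so |A + A| = 14.
Step 2: Doubling constant K = |A + A|/|A| = 14/5 = 14/5 ≈ 2.8000.
Step 3: Plünnecke-Ruzsa gives |3A| ≤ K³·|A| = (2.8000)³ · 5 ≈ 109.7600.
Step 4: Compute 3A = A + A + A directly by enumerating all triples (a,b,c) ∈ A³; |3A| = 23.
Step 5: Check 23 ≤ 109.7600? Yes ✓.

K = 14/5, Plünnecke-Ruzsa bound K³|A| ≈ 109.7600, |3A| = 23, inequality holds.


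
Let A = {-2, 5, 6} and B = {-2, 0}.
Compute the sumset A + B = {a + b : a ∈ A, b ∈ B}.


A + B = {a + b : a ∈ A, b ∈ B}.
Enumerate all |A|·|B| = 3·2 = 6 pairs (a, b) and collect distinct sums.
a = -2: -2+-2=-4, -2+0=-2
a = 5: 5+-2=3, 5+0=5
a = 6: 6+-2=4, 6+0=6
Collecting distinct sums: A + B = {-4, -2, 3, 4, 5, 6}
|A + B| = 6

A + B = {-4, -2, 3, 4, 5, 6}


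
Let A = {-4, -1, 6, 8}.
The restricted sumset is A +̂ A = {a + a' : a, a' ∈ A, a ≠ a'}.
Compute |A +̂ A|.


Restricted sumset: A +̂ A = {a + a' : a ∈ A, a' ∈ A, a ≠ a'}.
Equivalently, take A + A and drop any sum 2a that is achievable ONLY as a + a for a ∈ A (i.e. sums representable only with equal summands).
Enumerate pairs (a, a') with a < a' (symmetric, so each unordered pair gives one sum; this covers all a ≠ a'):
  -4 + -1 = -5
  -4 + 6 = 2
  -4 + 8 = 4
  -1 + 6 = 5
  -1 + 8 = 7
  6 + 8 = 14
Collected distinct sums: {-5, 2, 4, 5, 7, 14}
|A +̂ A| = 6
(Reference bound: |A +̂ A| ≥ 2|A| - 3 for |A| ≥ 2, with |A| = 4 giving ≥ 5.)

|A +̂ A| = 6


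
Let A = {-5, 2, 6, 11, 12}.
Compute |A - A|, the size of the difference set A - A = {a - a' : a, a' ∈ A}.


A - A = {a - a' : a, a' ∈ A}; |A| = 5.
Bounds: 2|A|-1 ≤ |A - A| ≤ |A|² - |A| + 1, i.e. 9 ≤ |A - A| ≤ 21.
Note: 0 ∈ A - A always (from a - a). The set is symmetric: if d ∈ A - A then -d ∈ A - A.
Enumerate nonzero differences d = a - a' with a > a' (then include -d):
Positive differences: {1, 4, 5, 6, 7, 9, 10, 11, 16, 17}
Full difference set: {0} ∪ (positive diffs) ∪ (negative diffs).
|A - A| = 1 + 2·10 = 21 (matches direct enumeration: 21).

|A - A| = 21


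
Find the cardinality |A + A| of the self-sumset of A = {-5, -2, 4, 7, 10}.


A + A = {a + a' : a, a' ∈ A}; |A| = 5.
General bounds: 2|A| - 1 ≤ |A + A| ≤ |A|(|A|+1)/2, i.e. 9 ≤ |A + A| ≤ 15.
Lower bound 2|A|-1 is attained iff A is an arithmetic progression.
Enumerate sums a + a' for a ≤ a' (symmetric, so this suffices):
a = -5: -5+-5=-10, -5+-2=-7, -5+4=-1, -5+7=2, -5+10=5
a = -2: -2+-2=-4, -2+4=2, -2+7=5, -2+10=8
a = 4: 4+4=8, 4+7=11, 4+10=14
a = 7: 7+7=14, 7+10=17
a = 10: 10+10=20
Distinct sums: {-10, -7, -4, -1, 2, 5, 8, 11, 14, 17, 20}
|A + A| = 11

|A + A| = 11


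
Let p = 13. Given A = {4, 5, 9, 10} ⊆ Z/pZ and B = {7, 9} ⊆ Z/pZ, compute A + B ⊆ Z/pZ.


Work in Z/13Z: reduce every sum a + b modulo 13.
Enumerate all 8 pairs:
a = 4: 4+7=11, 4+9=0
a = 5: 5+7=12, 5+9=1
a = 9: 9+7=3, 9+9=5
a = 10: 10+7=4, 10+9=6
Distinct residues collected: {0, 1, 3, 4, 5, 6, 11, 12}
|A + B| = 8 (out of 13 total residues).

A + B = {0, 1, 3, 4, 5, 6, 11, 12}


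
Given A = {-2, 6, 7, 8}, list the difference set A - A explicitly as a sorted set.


A - A = {a - a' : a, a' ∈ A}.
Compute a - a' for each ordered pair (a, a'):
a = -2: -2--2=0, -2-6=-8, -2-7=-9, -2-8=-10
a = 6: 6--2=8, 6-6=0, 6-7=-1, 6-8=-2
a = 7: 7--2=9, 7-6=1, 7-7=0, 7-8=-1
a = 8: 8--2=10, 8-6=2, 8-7=1, 8-8=0
Collecting distinct values (and noting 0 appears from a-a):
A - A = {-10, -9, -8, -2, -1, 0, 1, 2, 8, 9, 10}
|A - A| = 11

A - A = {-10, -9, -8, -2, -1, 0, 1, 2, 8, 9, 10}


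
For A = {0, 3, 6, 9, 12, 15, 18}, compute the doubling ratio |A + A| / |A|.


|A| = 7.
Compute A + A by enumerating all 49 pairs.
A + A = {0, 3, 6, 9, 12, 15, 18, 21, 24, 27, 30, 33, 36}, so |A + A| = 13.
K = |A + A| / |A| = 13/7 (already in lowest terms) ≈ 1.8571.
Reference: AP of size 7 gives K = 13/7 ≈ 1.8571; a fully generic set of size 7 gives K ≈ 4.0000.

|A| = 7, |A + A| = 13, K = 13/7.


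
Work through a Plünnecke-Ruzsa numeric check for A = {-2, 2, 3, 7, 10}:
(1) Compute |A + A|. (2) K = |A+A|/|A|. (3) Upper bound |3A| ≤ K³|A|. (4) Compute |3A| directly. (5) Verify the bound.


|A| = 5.
Step 1: Compute A + A by enumerating all 25 pairs.
A + A = {-4, 0, 1, 4, 5, 6, 8, 9, 10, 12, 13, 14, 17, 20}, so |A + A| = 14.
Step 2: Doubling constant K = |A + A|/|A| = 14/5 = 14/5 ≈ 2.8000.
Step 3: Plünnecke-Ruzsa gives |3A| ≤ K³·|A| = (2.8000)³ · 5 ≈ 109.7600.
Step 4: Compute 3A = A + A + A directly by enumerating all triples (a,b,c) ∈ A³; |3A| = 27.
Step 5: Check 27 ≤ 109.7600? Yes ✓.

K = 14/5, Plünnecke-Ruzsa bound K³|A| ≈ 109.7600, |3A| = 27, inequality holds.


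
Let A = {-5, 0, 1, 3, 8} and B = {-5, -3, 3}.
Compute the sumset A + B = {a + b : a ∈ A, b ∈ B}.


A + B = {a + b : a ∈ A, b ∈ B}.
Enumerate all |A|·|B| = 5·3 = 15 pairs (a, b) and collect distinct sums.
a = -5: -5+-5=-10, -5+-3=-8, -5+3=-2
a = 0: 0+-5=-5, 0+-3=-3, 0+3=3
a = 1: 1+-5=-4, 1+-3=-2, 1+3=4
a = 3: 3+-5=-2, 3+-3=0, 3+3=6
a = 8: 8+-5=3, 8+-3=5, 8+3=11
Collecting distinct sums: A + B = {-10, -8, -5, -4, -3, -2, 0, 3, 4, 5, 6, 11}
|A + B| = 12

A + B = {-10, -8, -5, -4, -3, -2, 0, 3, 4, 5, 6, 11}


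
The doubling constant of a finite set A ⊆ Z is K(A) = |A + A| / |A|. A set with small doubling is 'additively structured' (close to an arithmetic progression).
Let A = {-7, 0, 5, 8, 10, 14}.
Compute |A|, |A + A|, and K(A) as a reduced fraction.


|A| = 6.
Compute A + A by enumerating all 36 pairs.
A + A = {-14, -7, -2, 0, 1, 3, 5, 7, 8, 10, 13, 14, 15, 16, 18, 19, 20, 22, 24, 28}, so |A + A| = 20.
K = |A + A| / |A| = 20/6 = 10/3 ≈ 3.3333.
Reference: AP of size 6 gives K = 11/6 ≈ 1.8333; a fully generic set of size 6 gives K ≈ 3.5000.

|A| = 6, |A + A| = 20, K = 20/6 = 10/3.


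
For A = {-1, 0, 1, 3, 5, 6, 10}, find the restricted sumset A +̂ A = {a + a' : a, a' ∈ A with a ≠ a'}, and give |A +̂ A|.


Restricted sumset: A +̂ A = {a + a' : a ∈ A, a' ∈ A, a ≠ a'}.
Equivalently, take A + A and drop any sum 2a that is achievable ONLY as a + a for a ∈ A (i.e. sums representable only with equal summands).
Enumerate pairs (a, a') with a < a' (symmetric, so each unordered pair gives one sum; this covers all a ≠ a'):
  -1 + 0 = -1
  -1 + 1 = 0
  -1 + 3 = 2
  -1 + 5 = 4
  -1 + 6 = 5
  -1 + 10 = 9
  0 + 1 = 1
  0 + 3 = 3
  0 + 5 = 5
  0 + 6 = 6
  0 + 10 = 10
  1 + 3 = 4
  1 + 5 = 6
  1 + 6 = 7
  1 + 10 = 11
  3 + 5 = 8
  3 + 6 = 9
  3 + 10 = 13
  5 + 6 = 11
  5 + 10 = 15
  6 + 10 = 16
Collected distinct sums: {-1, 0, 1, 2, 3, 4, 5, 6, 7, 8, 9, 10, 11, 13, 15, 16}
|A +̂ A| = 16
(Reference bound: |A +̂ A| ≥ 2|A| - 3 for |A| ≥ 2, with |A| = 7 giving ≥ 11.)

|A +̂ A| = 16


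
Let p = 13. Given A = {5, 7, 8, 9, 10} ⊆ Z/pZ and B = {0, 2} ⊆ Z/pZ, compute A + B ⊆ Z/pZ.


Work in Z/13Z: reduce every sum a + b modulo 13.
Enumerate all 10 pairs:
a = 5: 5+0=5, 5+2=7
a = 7: 7+0=7, 7+2=9
a = 8: 8+0=8, 8+2=10
a = 9: 9+0=9, 9+2=11
a = 10: 10+0=10, 10+2=12
Distinct residues collected: {5, 7, 8, 9, 10, 11, 12}
|A + B| = 7 (out of 13 total residues).

A + B = {5, 7, 8, 9, 10, 11, 12}


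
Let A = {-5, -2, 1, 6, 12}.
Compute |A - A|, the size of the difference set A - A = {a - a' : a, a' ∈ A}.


A - A = {a - a' : a, a' ∈ A}; |A| = 5.
Bounds: 2|A|-1 ≤ |A - A| ≤ |A|² - |A| + 1, i.e. 9 ≤ |A - A| ≤ 21.
Note: 0 ∈ A - A always (from a - a). The set is symmetric: if d ∈ A - A then -d ∈ A - A.
Enumerate nonzero differences d = a - a' with a > a' (then include -d):
Positive differences: {3, 5, 6, 8, 11, 14, 17}
Full difference set: {0} ∪ (positive diffs) ∪ (negative diffs).
|A - A| = 1 + 2·7 = 15 (matches direct enumeration: 15).

|A - A| = 15


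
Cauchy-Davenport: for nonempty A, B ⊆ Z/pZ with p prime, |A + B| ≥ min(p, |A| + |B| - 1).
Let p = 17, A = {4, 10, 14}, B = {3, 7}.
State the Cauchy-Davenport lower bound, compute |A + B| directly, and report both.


Cauchy-Davenport: |A + B| ≥ min(p, |A| + |B| - 1) for A, B nonempty in Z/pZ.
|A| = 3, |B| = 2, p = 17.
CD lower bound = min(17, 3 + 2 - 1) = min(17, 4) = 4.
Compute A + B mod 17 directly:
a = 4: 4+3=7, 4+7=11
a = 10: 10+3=13, 10+7=0
a = 14: 14+3=0, 14+7=4
A + B = {0, 4, 7, 11, 13}, so |A + B| = 5.
Verify: 5 ≥ 4? Yes ✓.

CD lower bound = 4, actual |A + B| = 5.


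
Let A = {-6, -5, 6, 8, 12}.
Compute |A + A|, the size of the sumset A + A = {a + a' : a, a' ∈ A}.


A + A = {a + a' : a, a' ∈ A}; |A| = 5.
General bounds: 2|A| - 1 ≤ |A + A| ≤ |A|(|A|+1)/2, i.e. 9 ≤ |A + A| ≤ 15.
Lower bound 2|A|-1 is attained iff A is an arithmetic progression.
Enumerate sums a + a' for a ≤ a' (symmetric, so this suffices):
a = -6: -6+-6=-12, -6+-5=-11, -6+6=0, -6+8=2, -6+12=6
a = -5: -5+-5=-10, -5+6=1, -5+8=3, -5+12=7
a = 6: 6+6=12, 6+8=14, 6+12=18
a = 8: 8+8=16, 8+12=20
a = 12: 12+12=24
Distinct sums: {-12, -11, -10, 0, 1, 2, 3, 6, 7, 12, 14, 16, 18, 20, 24}
|A + A| = 15

|A + A| = 15


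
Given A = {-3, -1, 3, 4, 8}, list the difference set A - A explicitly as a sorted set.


A - A = {a - a' : a, a' ∈ A}.
Compute a - a' for each ordered pair (a, a'):
a = -3: -3--3=0, -3--1=-2, -3-3=-6, -3-4=-7, -3-8=-11
a = -1: -1--3=2, -1--1=0, -1-3=-4, -1-4=-5, -1-8=-9
a = 3: 3--3=6, 3--1=4, 3-3=0, 3-4=-1, 3-8=-5
a = 4: 4--3=7, 4--1=5, 4-3=1, 4-4=0, 4-8=-4
a = 8: 8--3=11, 8--1=9, 8-3=5, 8-4=4, 8-8=0
Collecting distinct values (and noting 0 appears from a-a):
A - A = {-11, -9, -7, -6, -5, -4, -2, -1, 0, 1, 2, 4, 5, 6, 7, 9, 11}
|A - A| = 17

A - A = {-11, -9, -7, -6, -5, -4, -2, -1, 0, 1, 2, 4, 5, 6, 7, 9, 11}


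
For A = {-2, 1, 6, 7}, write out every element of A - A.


A - A = {a - a' : a, a' ∈ A}.
Compute a - a' for each ordered pair (a, a'):
a = -2: -2--2=0, -2-1=-3, -2-6=-8, -2-7=-9
a = 1: 1--2=3, 1-1=0, 1-6=-5, 1-7=-6
a = 6: 6--2=8, 6-1=5, 6-6=0, 6-7=-1
a = 7: 7--2=9, 7-1=6, 7-6=1, 7-7=0
Collecting distinct values (and noting 0 appears from a-a):
A - A = {-9, -8, -6, -5, -3, -1, 0, 1, 3, 5, 6, 8, 9}
|A - A| = 13

A - A = {-9, -8, -6, -5, -3, -1, 0, 1, 3, 5, 6, 8, 9}


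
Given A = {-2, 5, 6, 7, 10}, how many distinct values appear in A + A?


A + A = {a + a' : a, a' ∈ A}; |A| = 5.
General bounds: 2|A| - 1 ≤ |A + A| ≤ |A|(|A|+1)/2, i.e. 9 ≤ |A + A| ≤ 15.
Lower bound 2|A|-1 is attained iff A is an arithmetic progression.
Enumerate sums a + a' for a ≤ a' (symmetric, so this suffices):
a = -2: -2+-2=-4, -2+5=3, -2+6=4, -2+7=5, -2+10=8
a = 5: 5+5=10, 5+6=11, 5+7=12, 5+10=15
a = 6: 6+6=12, 6+7=13, 6+10=16
a = 7: 7+7=14, 7+10=17
a = 10: 10+10=20
Distinct sums: {-4, 3, 4, 5, 8, 10, 11, 12, 13, 14, 15, 16, 17, 20}
|A + A| = 14

|A + A| = 14


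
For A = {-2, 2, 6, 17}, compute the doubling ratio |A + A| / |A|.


|A| = 4.
Compute A + A by enumerating all 16 pairs.
A + A = {-4, 0, 4, 8, 12, 15, 19, 23, 34}, so |A + A| = 9.
K = |A + A| / |A| = 9/4 (already in lowest terms) ≈ 2.2500.
Reference: AP of size 4 gives K = 7/4 ≈ 1.7500; a fully generic set of size 4 gives K ≈ 2.5000.

|A| = 4, |A + A| = 9, K = 9/4.


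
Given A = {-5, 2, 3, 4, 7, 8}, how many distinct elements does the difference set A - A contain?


A - A = {a - a' : a, a' ∈ A}; |A| = 6.
Bounds: 2|A|-1 ≤ |A - A| ≤ |A|² - |A| + 1, i.e. 11 ≤ |A - A| ≤ 31.
Note: 0 ∈ A - A always (from a - a). The set is symmetric: if d ∈ A - A then -d ∈ A - A.
Enumerate nonzero differences d = a - a' with a > a' (then include -d):
Positive differences: {1, 2, 3, 4, 5, 6, 7, 8, 9, 12, 13}
Full difference set: {0} ∪ (positive diffs) ∪ (negative diffs).
|A - A| = 1 + 2·11 = 23 (matches direct enumeration: 23).

|A - A| = 23


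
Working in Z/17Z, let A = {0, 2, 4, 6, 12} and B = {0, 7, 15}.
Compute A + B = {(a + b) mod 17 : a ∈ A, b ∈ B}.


Work in Z/17Z: reduce every sum a + b modulo 17.
Enumerate all 15 pairs:
a = 0: 0+0=0, 0+7=7, 0+15=15
a = 2: 2+0=2, 2+7=9, 2+15=0
a = 4: 4+0=4, 4+7=11, 4+15=2
a = 6: 6+0=6, 6+7=13, 6+15=4
a = 12: 12+0=12, 12+7=2, 12+15=10
Distinct residues collected: {0, 2, 4, 6, 7, 9, 10, 11, 12, 13, 15}
|A + B| = 11 (out of 17 total residues).

A + B = {0, 2, 4, 6, 7, 9, 10, 11, 12, 13, 15}


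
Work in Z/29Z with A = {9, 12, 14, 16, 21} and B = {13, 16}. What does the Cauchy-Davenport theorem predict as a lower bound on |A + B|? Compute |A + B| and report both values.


Cauchy-Davenport: |A + B| ≥ min(p, |A| + |B| - 1) for A, B nonempty in Z/pZ.
|A| = 5, |B| = 2, p = 29.
CD lower bound = min(29, 5 + 2 - 1) = min(29, 6) = 6.
Compute A + B mod 29 directly:
a = 9: 9+13=22, 9+16=25
a = 12: 12+13=25, 12+16=28
a = 14: 14+13=27, 14+16=1
a = 16: 16+13=0, 16+16=3
a = 21: 21+13=5, 21+16=8
A + B = {0, 1, 3, 5, 8, 22, 25, 27, 28}, so |A + B| = 9.
Verify: 9 ≥ 6? Yes ✓.

CD lower bound = 6, actual |A + B| = 9.


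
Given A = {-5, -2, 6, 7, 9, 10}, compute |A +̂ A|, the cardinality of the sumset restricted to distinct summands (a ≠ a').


Restricted sumset: A +̂ A = {a + a' : a ∈ A, a' ∈ A, a ≠ a'}.
Equivalently, take A + A and drop any sum 2a that is achievable ONLY as a + a for a ∈ A (i.e. sums representable only with equal summands).
Enumerate pairs (a, a') with a < a' (symmetric, so each unordered pair gives one sum; this covers all a ≠ a'):
  -5 + -2 = -7
  -5 + 6 = 1
  -5 + 7 = 2
  -5 + 9 = 4
  -5 + 10 = 5
  -2 + 6 = 4
  -2 + 7 = 5
  -2 + 9 = 7
  -2 + 10 = 8
  6 + 7 = 13
  6 + 9 = 15
  6 + 10 = 16
  7 + 9 = 16
  7 + 10 = 17
  9 + 10 = 19
Collected distinct sums: {-7, 1, 2, 4, 5, 7, 8, 13, 15, 16, 17, 19}
|A +̂ A| = 12
(Reference bound: |A +̂ A| ≥ 2|A| - 3 for |A| ≥ 2, with |A| = 6 giving ≥ 9.)

|A +̂ A| = 12


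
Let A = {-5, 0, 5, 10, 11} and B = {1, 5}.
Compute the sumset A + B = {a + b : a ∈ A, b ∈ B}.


A + B = {a + b : a ∈ A, b ∈ B}.
Enumerate all |A|·|B| = 5·2 = 10 pairs (a, b) and collect distinct sums.
a = -5: -5+1=-4, -5+5=0
a = 0: 0+1=1, 0+5=5
a = 5: 5+1=6, 5+5=10
a = 10: 10+1=11, 10+5=15
a = 11: 11+1=12, 11+5=16
Collecting distinct sums: A + B = {-4, 0, 1, 5, 6, 10, 11, 12, 15, 16}
|A + B| = 10

A + B = {-4, 0, 1, 5, 6, 10, 11, 12, 15, 16}


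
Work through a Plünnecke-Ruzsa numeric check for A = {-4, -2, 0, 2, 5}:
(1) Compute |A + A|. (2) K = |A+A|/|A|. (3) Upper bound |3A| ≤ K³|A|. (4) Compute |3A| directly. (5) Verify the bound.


|A| = 5.
Step 1: Compute A + A by enumerating all 25 pairs.
A + A = {-8, -6, -4, -2, 0, 1, 2, 3, 4, 5, 7, 10}, so |A + A| = 12.
Step 2: Doubling constant K = |A + A|/|A| = 12/5 = 12/5 ≈ 2.4000.
Step 3: Plünnecke-Ruzsa gives |3A| ≤ K³·|A| = (2.4000)³ · 5 ≈ 69.1200.
Step 4: Compute 3A = A + A + A directly by enumerating all triples (a,b,c) ∈ A³; |3A| = 21.
Step 5: Check 21 ≤ 69.1200? Yes ✓.

K = 12/5, Plünnecke-Ruzsa bound K³|A| ≈ 69.1200, |3A| = 21, inequality holds.


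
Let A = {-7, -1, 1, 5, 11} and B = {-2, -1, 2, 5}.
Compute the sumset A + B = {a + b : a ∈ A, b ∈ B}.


A + B = {a + b : a ∈ A, b ∈ B}.
Enumerate all |A|·|B| = 5·4 = 20 pairs (a, b) and collect distinct sums.
a = -7: -7+-2=-9, -7+-1=-8, -7+2=-5, -7+5=-2
a = -1: -1+-2=-3, -1+-1=-2, -1+2=1, -1+5=4
a = 1: 1+-2=-1, 1+-1=0, 1+2=3, 1+5=6
a = 5: 5+-2=3, 5+-1=4, 5+2=7, 5+5=10
a = 11: 11+-2=9, 11+-1=10, 11+2=13, 11+5=16
Collecting distinct sums: A + B = {-9, -8, -5, -3, -2, -1, 0, 1, 3, 4, 6, 7, 9, 10, 13, 16}
|A + B| = 16

A + B = {-9, -8, -5, -3, -2, -1, 0, 1, 3, 4, 6, 7, 9, 10, 13, 16}


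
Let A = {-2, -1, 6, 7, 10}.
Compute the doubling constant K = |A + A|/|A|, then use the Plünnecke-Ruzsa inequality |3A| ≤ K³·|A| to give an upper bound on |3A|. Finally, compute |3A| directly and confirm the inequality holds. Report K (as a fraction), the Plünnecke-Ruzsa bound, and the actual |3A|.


|A| = 5.
Step 1: Compute A + A by enumerating all 25 pairs.
A + A = {-4, -3, -2, 4, 5, 6, 8, 9, 12, 13, 14, 16, 17, 20}, so |A + A| = 14.
Step 2: Doubling constant K = |A + A|/|A| = 14/5 = 14/5 ≈ 2.8000.
Step 3: Plünnecke-Ruzsa gives |3A| ≤ K³·|A| = (2.8000)³ · 5 ≈ 109.7600.
Step 4: Compute 3A = A + A + A directly by enumerating all triples (a,b,c) ∈ A³; |3A| = 28.
Step 5: Check 28 ≤ 109.7600? Yes ✓.

K = 14/5, Plünnecke-Ruzsa bound K³|A| ≈ 109.7600, |3A| = 28, inequality holds.


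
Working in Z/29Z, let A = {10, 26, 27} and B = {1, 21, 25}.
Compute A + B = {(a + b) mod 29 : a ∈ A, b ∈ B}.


Work in Z/29Z: reduce every sum a + b modulo 29.
Enumerate all 9 pairs:
a = 10: 10+1=11, 10+21=2, 10+25=6
a = 26: 26+1=27, 26+21=18, 26+25=22
a = 27: 27+1=28, 27+21=19, 27+25=23
Distinct residues collected: {2, 6, 11, 18, 19, 22, 23, 27, 28}
|A + B| = 9 (out of 29 total residues).

A + B = {2, 6, 11, 18, 19, 22, 23, 27, 28}


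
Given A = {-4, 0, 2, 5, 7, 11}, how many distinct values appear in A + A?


A + A = {a + a' : a, a' ∈ A}; |A| = 6.
General bounds: 2|A| - 1 ≤ |A + A| ≤ |A|(|A|+1)/2, i.e. 11 ≤ |A + A| ≤ 21.
Lower bound 2|A|-1 is attained iff A is an arithmetic progression.
Enumerate sums a + a' for a ≤ a' (symmetric, so this suffices):
a = -4: -4+-4=-8, -4+0=-4, -4+2=-2, -4+5=1, -4+7=3, -4+11=7
a = 0: 0+0=0, 0+2=2, 0+5=5, 0+7=7, 0+11=11
a = 2: 2+2=4, 2+5=7, 2+7=9, 2+11=13
a = 5: 5+5=10, 5+7=12, 5+11=16
a = 7: 7+7=14, 7+11=18
a = 11: 11+11=22
Distinct sums: {-8, -4, -2, 0, 1, 2, 3, 4, 5, 7, 9, 10, 11, 12, 13, 14, 16, 18, 22}
|A + A| = 19

|A + A| = 19


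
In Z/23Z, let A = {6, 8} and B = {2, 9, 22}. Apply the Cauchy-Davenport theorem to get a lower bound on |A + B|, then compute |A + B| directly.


Cauchy-Davenport: |A + B| ≥ min(p, |A| + |B| - 1) for A, B nonempty in Z/pZ.
|A| = 2, |B| = 3, p = 23.
CD lower bound = min(23, 2 + 3 - 1) = min(23, 4) = 4.
Compute A + B mod 23 directly:
a = 6: 6+2=8, 6+9=15, 6+22=5
a = 8: 8+2=10, 8+9=17, 8+22=7
A + B = {5, 7, 8, 10, 15, 17}, so |A + B| = 6.
Verify: 6 ≥ 4? Yes ✓.

CD lower bound = 4, actual |A + B| = 6.
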